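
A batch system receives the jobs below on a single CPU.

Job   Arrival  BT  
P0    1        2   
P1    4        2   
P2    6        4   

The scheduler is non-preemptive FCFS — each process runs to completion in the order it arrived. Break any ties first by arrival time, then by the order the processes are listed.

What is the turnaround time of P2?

Timeline: | idle 0-1 | P0 1-3 | idle 3-4 | P1 4-6 | P2 6-10 |
Completion: P0=3  P1=6  P2=10
Turnaround (C−A): P0=2  P1=2  P2=4
Turnaround(P2) = completion − arrival = 10 − 6 = 4

4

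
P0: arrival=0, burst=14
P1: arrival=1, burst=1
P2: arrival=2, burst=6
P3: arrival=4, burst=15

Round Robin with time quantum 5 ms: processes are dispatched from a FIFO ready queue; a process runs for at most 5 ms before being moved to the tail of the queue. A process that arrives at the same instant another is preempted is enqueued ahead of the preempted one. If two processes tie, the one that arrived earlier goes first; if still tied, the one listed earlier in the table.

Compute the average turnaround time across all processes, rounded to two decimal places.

22.00

Timeline: | P0 0-5 | P1 5-6 | P2 6-11 | P3 11-16 | P0 16-21 | P2 21-22 | P3 22-27 | P0 27-31 | P3 31-36 |
Completion: P0=31  P1=6  P2=22  P3=36
Turnaround (C−A): P0=31  P1=5  P2=20  P3=32
Turnaround times: P0=31, P1=5, P2=20, P3=32
Average turnaround = (31+5+20+32) / 4 = 88/4 = 22.00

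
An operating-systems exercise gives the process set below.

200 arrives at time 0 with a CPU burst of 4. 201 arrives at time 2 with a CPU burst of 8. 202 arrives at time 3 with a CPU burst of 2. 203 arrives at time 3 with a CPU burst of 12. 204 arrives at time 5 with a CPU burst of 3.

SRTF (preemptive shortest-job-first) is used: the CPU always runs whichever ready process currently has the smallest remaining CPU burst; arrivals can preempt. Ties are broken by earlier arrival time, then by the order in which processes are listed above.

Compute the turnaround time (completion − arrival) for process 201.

Timeline: | 200 0-4 | 202 4-6 | 204 6-9 | 201 9-17 | 203 17-29 |
Completion: 200=4  201=17  202=6  203=29  204=9
Turnaround (C−A): 200=4  201=15  202=3  203=26  204=4
Turnaround(201) = completion − arrival = 17 − 2 = 15

15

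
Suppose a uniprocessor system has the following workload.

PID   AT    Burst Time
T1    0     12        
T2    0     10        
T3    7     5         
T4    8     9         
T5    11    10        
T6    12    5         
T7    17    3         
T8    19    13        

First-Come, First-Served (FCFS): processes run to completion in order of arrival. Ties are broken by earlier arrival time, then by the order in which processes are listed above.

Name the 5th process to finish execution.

Schedule: | T1 0-12 | T2 12-22 | T3 22-27 | T4 27-36 | T5 36-46 | T6 46-51 | T7 51-54 | T8 54-67 |
Completion: T1=12  T2=22  T3=27  T4=36  T5=46  T6=51  T7=54  T8=67
Finish order: T1 → T2 → T3 → T4 → T5 → T6 → T7 → T8

T5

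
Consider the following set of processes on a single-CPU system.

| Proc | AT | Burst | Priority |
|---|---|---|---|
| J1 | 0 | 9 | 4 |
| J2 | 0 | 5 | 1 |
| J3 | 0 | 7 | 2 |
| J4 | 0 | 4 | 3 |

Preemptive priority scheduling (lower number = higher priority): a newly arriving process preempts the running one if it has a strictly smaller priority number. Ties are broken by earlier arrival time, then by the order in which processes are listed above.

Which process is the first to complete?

Timeline: | J2 0-5 | J3 5-12 | J4 12-16 | J1 16-25 |
Completion: J1=25  J2=5  J3=12  J4=16
Turnaround (C−A): J1=25  J2=5  J3=12  J4=16
Finish order: J2 → J3 → J4 → J1

J2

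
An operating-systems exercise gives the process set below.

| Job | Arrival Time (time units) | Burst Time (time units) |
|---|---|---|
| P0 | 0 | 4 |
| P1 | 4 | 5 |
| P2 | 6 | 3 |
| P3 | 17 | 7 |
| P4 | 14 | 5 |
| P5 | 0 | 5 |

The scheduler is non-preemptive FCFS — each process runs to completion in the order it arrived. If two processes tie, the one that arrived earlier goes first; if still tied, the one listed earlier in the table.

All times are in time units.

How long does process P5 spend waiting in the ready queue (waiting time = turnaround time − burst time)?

Schedule: | P0 0-4 | P5 4-9 | P1 9-14 | P2 14-17 | P4 17-22 | P3 22-29 |
Completion: P0=4  P1=14  P2=17  P3=29  P4=22  P5=9
Waiting(P5) = turnaround − burst = 9 − 5 = 4

4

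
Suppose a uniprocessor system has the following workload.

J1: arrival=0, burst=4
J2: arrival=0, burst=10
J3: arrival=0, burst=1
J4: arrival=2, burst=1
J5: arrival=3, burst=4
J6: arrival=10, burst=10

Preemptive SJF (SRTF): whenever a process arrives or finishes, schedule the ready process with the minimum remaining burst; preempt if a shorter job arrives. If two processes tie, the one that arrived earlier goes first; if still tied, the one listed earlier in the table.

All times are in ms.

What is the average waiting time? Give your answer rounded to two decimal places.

Timeline: | J3 0-1 | J1 1-2 | J4 2-3 | J1 3-6 | J5 6-10 | J2 10-20 | J6 20-30 |
Completion: J1=6  J2=20  J3=1  J4=3  J5=10  J6=30
Waiting times: J1=2, J2=10, J3=0, J4=0, J5=3, J6=10
Average waiting = (2+10+0+0+3+10) / 6 = 25/6 = 4.17

4.17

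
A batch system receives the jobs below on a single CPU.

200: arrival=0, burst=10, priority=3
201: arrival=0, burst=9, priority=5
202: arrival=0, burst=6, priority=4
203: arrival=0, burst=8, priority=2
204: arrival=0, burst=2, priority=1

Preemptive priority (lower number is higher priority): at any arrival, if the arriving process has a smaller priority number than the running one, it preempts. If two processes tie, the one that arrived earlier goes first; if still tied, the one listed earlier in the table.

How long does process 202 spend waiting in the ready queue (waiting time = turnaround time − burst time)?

20

Schedule: | 204 0-2 | 203 2-10 | 200 10-20 | 202 20-26 | 201 26-35 |
Completion: 200=20  201=35  202=26  203=10  204=2
Turnaround (C−A): 200=20  201=35  202=26  203=10  204=2
Waiting(202) = turnaround − burst = 26 − 6 = 20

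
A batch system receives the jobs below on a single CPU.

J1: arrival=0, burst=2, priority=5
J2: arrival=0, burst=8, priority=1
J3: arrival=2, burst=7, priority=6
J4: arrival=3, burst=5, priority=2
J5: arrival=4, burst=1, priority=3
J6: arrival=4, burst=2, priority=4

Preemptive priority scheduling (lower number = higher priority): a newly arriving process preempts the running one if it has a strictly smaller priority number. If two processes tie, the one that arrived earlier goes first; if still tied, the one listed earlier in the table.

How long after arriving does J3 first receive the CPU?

Schedule: | J2 0-8 | J4 8-13 | J5 13-14 | J6 14-16 | J1 16-18 | J3 18-25 |
Completion: J1=18  J2=8  J3=25  J4=13  J5=14  J6=16
Response(J3) = first start − arrival = 18 − 2 = 16

16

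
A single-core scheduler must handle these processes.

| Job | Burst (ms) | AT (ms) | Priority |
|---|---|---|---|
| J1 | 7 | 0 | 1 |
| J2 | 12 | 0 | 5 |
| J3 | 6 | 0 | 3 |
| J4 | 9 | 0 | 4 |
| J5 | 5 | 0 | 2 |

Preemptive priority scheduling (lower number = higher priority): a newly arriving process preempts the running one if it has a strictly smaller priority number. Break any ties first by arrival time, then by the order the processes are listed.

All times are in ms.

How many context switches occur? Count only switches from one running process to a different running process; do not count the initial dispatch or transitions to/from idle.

Timeline: | J1 0-7 | J5 7-12 | J3 12-18 | J4 18-27 | J2 27-39 |
Completion: J1=7  J2=39  J3=18  J4=27  J5=12
Turnaround (C−A): J1=7  J2=39  J3=18  J4=27  J5=12

4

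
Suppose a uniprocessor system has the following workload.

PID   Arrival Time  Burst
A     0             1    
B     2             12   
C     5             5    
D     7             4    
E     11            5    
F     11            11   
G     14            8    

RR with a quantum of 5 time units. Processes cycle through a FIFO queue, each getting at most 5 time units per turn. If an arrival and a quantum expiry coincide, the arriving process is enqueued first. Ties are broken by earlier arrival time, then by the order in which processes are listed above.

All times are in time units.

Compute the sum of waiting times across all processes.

Timeline: | A 0-1 | idle 1-2 | B 2-7 | C 7-12 | D 12-16 | B 16-21 | E 21-26 | F 26-31 | G 31-36 | B 36-38 | F 38-43 | G 43-46 | F 46-47 |
Completion: A=1  B=38  C=12  D=16  E=26  F=47  G=46
Waiting = turnaround − burst: A=0, B=24, C=2, D=5, E=10, F=25, G=24
Total waiting = 0 + 24 + 2 + 5 + 10 + 25 + 24 = 90

90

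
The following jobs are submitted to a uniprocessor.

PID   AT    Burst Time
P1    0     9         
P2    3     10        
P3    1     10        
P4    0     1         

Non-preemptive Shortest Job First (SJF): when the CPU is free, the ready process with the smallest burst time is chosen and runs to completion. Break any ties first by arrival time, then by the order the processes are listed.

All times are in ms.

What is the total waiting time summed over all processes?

27

Schedule: | P4 0-1 | P1 1-10 | P3 10-20 | P2 20-30 |
Completion: P1=10  P2=30  P3=20  P4=1
Waiting = turnaround − burst: P1=1, P2=17, P3=9, P4=0
Total waiting = 1 + 17 + 9 + 0 = 27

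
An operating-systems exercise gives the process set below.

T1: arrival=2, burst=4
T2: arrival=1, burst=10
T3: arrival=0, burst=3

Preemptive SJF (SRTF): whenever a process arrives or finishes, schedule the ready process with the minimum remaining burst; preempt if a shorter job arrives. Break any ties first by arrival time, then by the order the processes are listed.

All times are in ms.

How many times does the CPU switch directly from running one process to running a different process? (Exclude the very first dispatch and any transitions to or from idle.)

2

Timeline: | T3 0-3 | T1 3-7 | T2 7-17 |
Completion: T1=7  T2=17  T3=3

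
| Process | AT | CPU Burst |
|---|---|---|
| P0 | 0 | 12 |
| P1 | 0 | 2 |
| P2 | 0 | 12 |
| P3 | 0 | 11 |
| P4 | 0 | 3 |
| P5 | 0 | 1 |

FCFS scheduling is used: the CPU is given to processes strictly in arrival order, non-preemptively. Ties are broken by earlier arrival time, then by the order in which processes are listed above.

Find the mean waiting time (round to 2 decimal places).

Gantt: | P0 0-12 | P1 12-14 | P2 14-26 | P3 26-37 | P4 37-40 | P5 40-41 |
Completion: P0=12  P1=14  P2=26  P3=37  P4=40  P5=41
Turnaround (C−A): P0=12  P1=14  P2=26  P3=37  P4=40  P5=41
Waiting times: P0=0, P1=12, P2=14, P3=26, P4=37, P5=40
Average waiting = (0+12+14+26+37+40) / 6 = 129/6 = 21.50

21.50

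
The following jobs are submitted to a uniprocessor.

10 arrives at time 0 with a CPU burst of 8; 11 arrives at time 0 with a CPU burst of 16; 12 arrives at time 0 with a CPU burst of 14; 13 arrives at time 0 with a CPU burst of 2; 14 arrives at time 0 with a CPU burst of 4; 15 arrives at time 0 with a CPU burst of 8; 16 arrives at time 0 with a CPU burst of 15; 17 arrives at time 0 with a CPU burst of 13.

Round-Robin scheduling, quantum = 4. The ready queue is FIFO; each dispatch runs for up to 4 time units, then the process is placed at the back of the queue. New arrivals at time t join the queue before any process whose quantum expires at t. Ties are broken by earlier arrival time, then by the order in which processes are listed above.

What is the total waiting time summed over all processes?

Timeline: | 10 0-4 | 11 4-8 | 12 8-12 | 13 12-14 | 14 14-18 | 15 18-22 | 16 22-26 | 17 26-30 | 10 30-34 | 11 34-38 | 12 38-42 | 15 42-46 | 16 46-50 | 17 50-54 | 11 54-58 | 12 58-62 | 16 62-66 | 17 66-70 | 11 70-74 | 12 74-76 | 16 76-79 | 17 79-80 |
Completion: 10=34  11=74  12=76  13=14  14=18  15=46  16=79  17=80
Waiting = turnaround − burst: 10=26, 11=58, 12=62, 13=12, 14=14, 15=38, 16=64, 17=67
Total waiting = 26 + 58 + 62 + 12 + 14 + 38 + 64 + 67 = 341

341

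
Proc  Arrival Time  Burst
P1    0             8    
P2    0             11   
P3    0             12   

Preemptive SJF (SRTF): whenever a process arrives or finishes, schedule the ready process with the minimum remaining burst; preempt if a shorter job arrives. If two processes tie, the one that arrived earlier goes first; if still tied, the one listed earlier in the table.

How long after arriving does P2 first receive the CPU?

8

Gantt: | P1 0-8 | P2 8-19 | P3 19-31 |
Completion: P1=8  P2=19  P3=31
Turnaround (C−A): P1=8  P2=19  P3=31
Response(P2) = first start − arrival = 8 − 0 = 8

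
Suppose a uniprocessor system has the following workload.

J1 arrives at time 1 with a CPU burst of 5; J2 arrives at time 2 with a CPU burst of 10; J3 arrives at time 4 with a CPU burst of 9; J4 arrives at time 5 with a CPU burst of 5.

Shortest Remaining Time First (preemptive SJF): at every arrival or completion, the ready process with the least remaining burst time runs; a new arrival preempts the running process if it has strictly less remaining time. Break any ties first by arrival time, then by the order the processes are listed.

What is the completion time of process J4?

Gantt: | idle 0-1 | J1 1-6 | J4 6-11 | J3 11-20 | J2 20-30 |
Completion: J1=6  J2=30  J3=20  J4=11
Turnaround (C−A): J1=5  J2=28  J3=16  J4=6

11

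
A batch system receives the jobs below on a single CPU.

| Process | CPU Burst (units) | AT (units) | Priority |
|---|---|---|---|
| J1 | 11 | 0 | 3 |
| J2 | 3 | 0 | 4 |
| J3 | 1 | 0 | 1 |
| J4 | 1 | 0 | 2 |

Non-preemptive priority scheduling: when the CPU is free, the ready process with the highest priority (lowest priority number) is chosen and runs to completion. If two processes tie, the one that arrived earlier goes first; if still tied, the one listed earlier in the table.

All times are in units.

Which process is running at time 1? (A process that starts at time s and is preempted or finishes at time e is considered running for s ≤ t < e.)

J4

Schedule: | J3 0-1 | J4 1-2 | J1 2-13 | J2 13-16 |
Completion: J1=13  J2=16  J3=1  J4=2
Turnaround (C−A): J1=13  J2=16  J3=1  J4=2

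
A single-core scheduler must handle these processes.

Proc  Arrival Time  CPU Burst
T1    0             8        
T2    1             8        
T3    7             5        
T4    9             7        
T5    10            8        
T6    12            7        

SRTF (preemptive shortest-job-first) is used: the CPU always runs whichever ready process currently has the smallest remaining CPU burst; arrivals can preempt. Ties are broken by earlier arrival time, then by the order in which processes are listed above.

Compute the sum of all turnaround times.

107

Gantt: | T1 0-8 | T3 8-13 | T4 13-20 | T6 20-27 | T2 27-35 | T5 35-43 |
Completion: T1=8  T2=35  T3=13  T4=20  T5=43  T6=27
Turnaround = completion − arrival: T1=8, T2=34, T3=6, T4=11, T5=33, T6=15
Total turnaround = 8 + 34 + 6 + 11 + 33 + 15 = 107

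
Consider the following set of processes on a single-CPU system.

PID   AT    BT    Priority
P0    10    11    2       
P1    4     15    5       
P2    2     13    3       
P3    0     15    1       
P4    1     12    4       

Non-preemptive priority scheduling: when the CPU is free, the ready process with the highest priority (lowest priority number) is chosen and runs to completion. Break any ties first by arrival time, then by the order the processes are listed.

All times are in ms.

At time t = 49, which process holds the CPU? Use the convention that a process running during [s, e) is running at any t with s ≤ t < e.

Gantt: | P3 0-15 | P0 15-26 | P2 26-39 | P4 39-51 | P1 51-66 |
Completion: P0=26  P1=66  P2=39  P3=15  P4=51

P4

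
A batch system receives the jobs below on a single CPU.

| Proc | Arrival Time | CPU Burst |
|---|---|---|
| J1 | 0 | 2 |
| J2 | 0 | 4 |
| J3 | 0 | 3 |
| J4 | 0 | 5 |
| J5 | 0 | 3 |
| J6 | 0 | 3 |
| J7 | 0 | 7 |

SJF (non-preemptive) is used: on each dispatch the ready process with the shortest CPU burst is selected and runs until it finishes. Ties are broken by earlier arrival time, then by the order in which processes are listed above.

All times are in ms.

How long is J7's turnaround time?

27

Gantt: | J1 0-2 | J3 2-5 | J5 5-8 | J6 8-11 | J2 11-15 | J4 15-20 | J7 20-27 |
Completion: J1=2  J2=15  J3=5  J4=20  J5=8  J6=11  J7=27
Turnaround(J7) = completion − arrival = 27 − 0 = 27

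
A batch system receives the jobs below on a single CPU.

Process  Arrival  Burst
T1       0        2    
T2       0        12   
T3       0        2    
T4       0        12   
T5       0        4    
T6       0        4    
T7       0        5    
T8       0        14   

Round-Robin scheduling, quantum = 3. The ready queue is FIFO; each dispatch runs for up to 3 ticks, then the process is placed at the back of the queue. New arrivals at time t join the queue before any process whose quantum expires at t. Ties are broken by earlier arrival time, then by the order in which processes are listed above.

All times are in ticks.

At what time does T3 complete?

Timeline: | T1 0-2 | T2 2-5 | T3 5-7 | T4 7-10 | T5 10-13 | T6 13-16 | T7 16-19 | T8 19-22 | T2 22-25 | T4 25-28 | T5 28-29 | T6 29-30 | T7 30-32 | T8 32-35 | T2 35-38 | T4 38-41 | T8 41-44 | T2 44-47 | T4 47-50 | T8 50-55 |
Completion: T1=2  T2=47  T3=7  T4=50  T5=29  T6=30  T7=32  T8=55
Turnaround (C−A): T1=2  T2=47  T3=7  T4=50  T5=29  T6=30  T7=32  T8=55

7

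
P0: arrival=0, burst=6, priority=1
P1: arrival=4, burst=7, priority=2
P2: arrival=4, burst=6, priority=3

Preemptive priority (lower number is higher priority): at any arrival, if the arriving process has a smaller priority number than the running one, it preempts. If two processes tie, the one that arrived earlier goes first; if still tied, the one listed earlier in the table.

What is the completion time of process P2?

Gantt: | P0 0-6 | P1 6-13 | P2 13-19 |
Completion: P0=6  P1=13  P2=19

19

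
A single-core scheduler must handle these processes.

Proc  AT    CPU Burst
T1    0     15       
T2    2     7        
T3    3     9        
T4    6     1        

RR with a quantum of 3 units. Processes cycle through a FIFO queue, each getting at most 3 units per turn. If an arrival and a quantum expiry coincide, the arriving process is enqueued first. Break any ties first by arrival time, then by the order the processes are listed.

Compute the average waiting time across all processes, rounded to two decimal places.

Schedule: | T1 0-3 | T2 3-6 | T3 6-9 | T1 9-12 | T4 12-13 | T2 13-16 | T3 16-19 | T1 19-22 | T2 22-23 | T3 23-26 | T1 26-32 |
Completion: T1=32  T2=23  T3=26  T4=13
Turnaround (C−A): T1=32  T2=21  T3=23  T4=7
Waiting times: T1=17, T2=14, T3=14, T4=6
Average waiting = (17+14+14+6) / 4 = 51/4 = 12.75

12.75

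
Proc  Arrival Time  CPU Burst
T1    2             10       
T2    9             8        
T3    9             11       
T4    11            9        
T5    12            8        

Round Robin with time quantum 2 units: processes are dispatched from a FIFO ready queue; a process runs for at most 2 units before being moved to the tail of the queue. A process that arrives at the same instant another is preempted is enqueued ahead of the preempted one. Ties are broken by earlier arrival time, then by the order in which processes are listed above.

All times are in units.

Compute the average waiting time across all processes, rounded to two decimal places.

20.80

Timeline: | idle 0-2 | T1 2-10 | T2 10-12 | T3 12-14 | T1 14-16 | T4 16-18 | T5 18-20 | T2 20-22 | T3 22-24 | T4 24-26 | T5 26-28 | T2 28-30 | T3 30-32 | T4 32-34 | T5 34-36 | T2 36-38 | T3 38-40 | T4 40-42 | T5 42-44 | T3 44-46 | T4 46-47 | T3 47-48 |
Completion: T1=16  T2=38  T3=48  T4=47  T5=44
Turnaround (C−A): T1=14  T2=29  T3=39  T4=36  T5=32
Waiting times: T1=4, T2=21, T3=28, T4=27, T5=24
Average waiting = (4+21+28+27+24) / 5 = 104/5 = 20.80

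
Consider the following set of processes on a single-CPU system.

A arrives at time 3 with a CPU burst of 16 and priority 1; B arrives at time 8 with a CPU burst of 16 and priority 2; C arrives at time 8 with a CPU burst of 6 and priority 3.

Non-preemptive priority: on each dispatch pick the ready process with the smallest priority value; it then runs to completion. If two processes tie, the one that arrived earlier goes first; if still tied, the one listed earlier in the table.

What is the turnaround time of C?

Timeline: | idle 0-3 | A 3-19 | B 19-35 | C 35-41 |
Completion: A=19  B=35  C=41
Turnaround(C) = completion − arrival = 41 − 8 = 33

33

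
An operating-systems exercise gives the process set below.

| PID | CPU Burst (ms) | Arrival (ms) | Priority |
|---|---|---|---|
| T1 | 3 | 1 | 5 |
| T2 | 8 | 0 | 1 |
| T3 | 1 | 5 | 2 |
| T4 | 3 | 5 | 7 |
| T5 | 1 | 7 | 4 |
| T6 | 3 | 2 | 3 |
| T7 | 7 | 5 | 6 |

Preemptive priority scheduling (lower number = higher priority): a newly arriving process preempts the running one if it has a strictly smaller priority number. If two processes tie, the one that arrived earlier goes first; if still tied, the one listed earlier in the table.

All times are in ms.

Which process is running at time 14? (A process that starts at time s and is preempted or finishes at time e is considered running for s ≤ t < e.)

T1

Gantt: | T2 0-8 | T3 8-9 | T6 9-12 | T5 12-13 | T1 13-16 | T7 16-23 | T4 23-26 |
Completion: T1=16  T2=8  T3=9  T4=26  T5=13  T6=12  T7=23
Turnaround (C−A): T1=15  T2=8  T3=4  T4=21  T5=6  T6=10  T7=18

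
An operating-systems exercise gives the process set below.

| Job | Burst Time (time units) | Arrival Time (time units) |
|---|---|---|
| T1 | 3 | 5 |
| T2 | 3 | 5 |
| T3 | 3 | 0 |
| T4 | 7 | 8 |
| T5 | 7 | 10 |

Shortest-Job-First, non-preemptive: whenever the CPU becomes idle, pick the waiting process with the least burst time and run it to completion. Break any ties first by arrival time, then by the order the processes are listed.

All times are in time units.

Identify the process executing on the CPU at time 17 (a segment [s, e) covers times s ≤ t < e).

T4

Timeline: | T3 0-3 | idle 3-5 | T1 5-8 | T2 8-11 | T4 11-18 | T5 18-25 |
Completion: T1=8  T2=11  T3=3  T4=18  T5=25
Turnaround (C−A): T1=3  T2=6  T3=3  T4=10  T5=15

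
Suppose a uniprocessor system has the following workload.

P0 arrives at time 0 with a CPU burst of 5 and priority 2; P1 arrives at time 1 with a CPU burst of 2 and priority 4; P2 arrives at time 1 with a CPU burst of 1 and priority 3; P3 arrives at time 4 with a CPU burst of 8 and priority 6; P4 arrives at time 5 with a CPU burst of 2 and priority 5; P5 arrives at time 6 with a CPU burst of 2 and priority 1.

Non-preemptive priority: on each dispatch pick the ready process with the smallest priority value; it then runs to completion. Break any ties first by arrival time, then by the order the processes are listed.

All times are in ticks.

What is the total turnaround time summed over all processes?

44

Schedule: | P0 0-5 | P2 5-6 | P5 6-8 | P1 8-10 | P4 10-12 | P3 12-20 |
Completion: P0=5  P1=10  P2=6  P3=20  P4=12  P5=8
Turnaround (C−A): P0=5  P1=9  P2=5  P3=16  P4=7  P5=2
Turnaround = completion − arrival: P0=5, P1=9, P2=5, P3=16, P4=7, P5=2
Total turnaround = 5 + 9 + 5 + 16 + 7 + 2 = 44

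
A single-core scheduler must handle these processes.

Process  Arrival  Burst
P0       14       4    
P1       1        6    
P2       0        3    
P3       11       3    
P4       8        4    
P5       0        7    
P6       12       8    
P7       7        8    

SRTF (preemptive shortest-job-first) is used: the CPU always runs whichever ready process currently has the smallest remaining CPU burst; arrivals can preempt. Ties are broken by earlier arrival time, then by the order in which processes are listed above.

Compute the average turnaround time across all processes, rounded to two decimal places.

14.13

Gantt: | P2 0-3 | P1 3-9 | P4 9-13 | P3 13-16 | P0 16-20 | P5 20-27 | P7 27-35 | P6 35-43 |
Completion: P0=20  P1=9  P2=3  P3=16  P4=13  P5=27  P6=43  P7=35
Turnaround (C−A): P0=6  P1=8  P2=3  P3=5  P4=5  P5=27  P6=31  P7=28
Turnaround times: P0=6, P1=8, P2=3, P3=5, P4=5, P5=27, P6=31, P7=28
Average turnaround = (6+8+3+5+5+27+31+28) / 8 = 113/8 = 14.13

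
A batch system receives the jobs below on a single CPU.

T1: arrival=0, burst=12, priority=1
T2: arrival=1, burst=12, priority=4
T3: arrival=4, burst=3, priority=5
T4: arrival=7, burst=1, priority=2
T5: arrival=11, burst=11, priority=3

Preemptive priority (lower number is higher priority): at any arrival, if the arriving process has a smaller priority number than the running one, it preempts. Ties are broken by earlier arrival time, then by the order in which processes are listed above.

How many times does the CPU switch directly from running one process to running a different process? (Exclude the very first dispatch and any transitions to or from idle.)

Gantt: | T1 0-12 | T4 12-13 | T5 13-24 | T2 24-36 | T3 36-39 |
Completion: T1=12  T2=36  T3=39  T4=13  T5=24
Turnaround (C−A): T1=12  T2=35  T3=35  T4=6  T5=13

4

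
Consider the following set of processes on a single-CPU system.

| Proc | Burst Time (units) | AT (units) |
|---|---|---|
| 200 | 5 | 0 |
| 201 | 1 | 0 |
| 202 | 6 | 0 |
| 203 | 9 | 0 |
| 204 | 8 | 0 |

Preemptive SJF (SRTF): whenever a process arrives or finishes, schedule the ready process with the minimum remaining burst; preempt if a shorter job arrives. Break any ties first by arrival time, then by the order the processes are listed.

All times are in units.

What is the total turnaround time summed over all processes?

68

Schedule: | 201 0-1 | 200 1-6 | 202 6-12 | 204 12-20 | 203 20-29 |
Completion: 200=6  201=1  202=12  203=29  204=20
Turnaround = completion − arrival: 200=6, 201=1, 202=12, 203=29, 204=20
Total turnaround = 6 + 1 + 12 + 29 + 20 = 68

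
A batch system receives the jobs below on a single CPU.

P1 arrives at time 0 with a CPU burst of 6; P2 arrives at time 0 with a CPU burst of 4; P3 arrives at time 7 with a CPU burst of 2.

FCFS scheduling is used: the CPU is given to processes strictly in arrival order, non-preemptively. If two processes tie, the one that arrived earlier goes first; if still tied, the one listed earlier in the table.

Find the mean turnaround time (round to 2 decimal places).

Timeline: | P1 0-6 | P2 6-10 | P3 10-12 |
Completion: P1=6  P2=10  P3=12
Turnaround (C−A): P1=6  P2=10  P3=5
Turnaround times: P1=6, P2=10, P3=5
Average turnaround = (6+10+5) / 3 = 21/3 = 7.00

7.00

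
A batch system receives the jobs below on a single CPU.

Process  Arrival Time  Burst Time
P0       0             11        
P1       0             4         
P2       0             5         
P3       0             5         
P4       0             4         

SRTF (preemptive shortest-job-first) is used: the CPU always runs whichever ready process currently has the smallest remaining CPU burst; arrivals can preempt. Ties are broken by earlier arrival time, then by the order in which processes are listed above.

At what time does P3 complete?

18

Gantt: | P1 0-4 | P4 4-8 | P2 8-13 | P3 13-18 | P0 18-29 |
Completion: P0=29  P1=4  P2=13  P3=18  P4=8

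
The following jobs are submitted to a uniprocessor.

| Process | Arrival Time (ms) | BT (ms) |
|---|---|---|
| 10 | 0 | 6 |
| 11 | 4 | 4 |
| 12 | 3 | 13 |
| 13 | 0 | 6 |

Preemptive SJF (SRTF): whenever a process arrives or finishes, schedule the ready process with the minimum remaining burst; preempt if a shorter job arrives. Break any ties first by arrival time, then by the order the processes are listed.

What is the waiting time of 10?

Timeline: | 10 0-6 | 11 6-10 | 13 10-16 | 12 16-29 |
Completion: 10=6  11=10  12=29  13=16
Turnaround (C−A): 10=6  11=6  12=26  13=16
Waiting(10) = turnaround − burst = 6 − 6 = 0

0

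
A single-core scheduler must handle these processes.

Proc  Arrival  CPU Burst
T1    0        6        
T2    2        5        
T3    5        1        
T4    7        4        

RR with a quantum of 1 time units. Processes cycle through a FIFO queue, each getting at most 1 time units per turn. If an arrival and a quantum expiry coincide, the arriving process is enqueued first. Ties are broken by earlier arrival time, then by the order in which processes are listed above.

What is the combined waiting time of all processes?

19

Gantt: | T1 0-2 | T2 2-3 | T1 3-4 | T2 4-5 | T1 5-6 | T3 6-7 | T2 7-8 | T1 8-9 | T4 9-10 | T2 10-11 | T1 11-12 | T4 12-13 | T2 13-14 | T4 14-16 |
Completion: T1=12  T2=14  T3=7  T4=16
Turnaround (C−A): T1=12  T2=12  T3=2  T4=9
Waiting = turnaround − burst: T1=6, T2=7, T3=1, T4=5
Total waiting = 6 + 7 + 1 + 5 = 19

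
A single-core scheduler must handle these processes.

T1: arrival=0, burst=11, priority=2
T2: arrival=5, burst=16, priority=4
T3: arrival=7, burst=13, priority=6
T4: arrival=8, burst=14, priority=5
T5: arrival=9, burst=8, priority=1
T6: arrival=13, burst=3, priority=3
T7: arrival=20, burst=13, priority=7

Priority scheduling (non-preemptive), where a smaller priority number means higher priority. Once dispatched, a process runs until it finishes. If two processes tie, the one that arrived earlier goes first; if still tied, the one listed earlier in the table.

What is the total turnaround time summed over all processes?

223

Gantt: | T1 0-11 | T5 11-19 | T6 19-22 | T2 22-38 | T4 38-52 | T3 52-65 | T7 65-78 |
Completion: T1=11  T2=38  T3=65  T4=52  T5=19  T6=22  T7=78
Turnaround (C−A): T1=11  T2=33  T3=58  T4=44  T5=10  T6=9  T7=58
Turnaround = completion − arrival: T1=11, T2=33, T3=58, T4=44, T5=10, T6=9, T7=58
Total turnaround = 11 + 33 + 58 + 44 + 10 + 9 + 58 = 223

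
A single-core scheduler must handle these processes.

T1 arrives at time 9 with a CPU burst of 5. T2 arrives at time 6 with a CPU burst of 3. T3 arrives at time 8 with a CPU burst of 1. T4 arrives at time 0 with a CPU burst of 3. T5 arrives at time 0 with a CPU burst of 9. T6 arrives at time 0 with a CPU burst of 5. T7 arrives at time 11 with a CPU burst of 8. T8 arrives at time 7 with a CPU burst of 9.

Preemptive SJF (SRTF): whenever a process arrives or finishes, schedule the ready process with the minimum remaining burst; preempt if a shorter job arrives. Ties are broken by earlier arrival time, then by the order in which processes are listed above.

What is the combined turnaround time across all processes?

110

Schedule: | T4 0-3 | T6 3-8 | T3 8-9 | T2 9-12 | T1 12-17 | T7 17-25 | T5 25-34 | T8 34-43 |
Completion: T1=17  T2=12  T3=9  T4=3  T5=34  T6=8  T7=25  T8=43
Turnaround = completion − arrival: T1=8, T2=6, T3=1, T4=3, T5=34, T6=8, T7=14, T8=36
Total turnaround = 8 + 6 + 1 + 3 + 34 + 8 + 14 + 36 = 110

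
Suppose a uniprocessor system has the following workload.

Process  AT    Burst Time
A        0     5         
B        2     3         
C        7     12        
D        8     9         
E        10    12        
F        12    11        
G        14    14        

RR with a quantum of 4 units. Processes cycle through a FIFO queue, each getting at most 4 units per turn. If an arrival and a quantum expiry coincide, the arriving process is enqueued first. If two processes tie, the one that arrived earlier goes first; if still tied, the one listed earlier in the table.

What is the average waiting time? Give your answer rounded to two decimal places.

Timeline: | A 0-4 | B 4-7 | A 7-8 | C 8-12 | D 12-16 | E 16-20 | F 20-24 | C 24-28 | G 28-32 | D 32-36 | E 36-40 | F 40-44 | C 44-48 | G 48-52 | D 52-53 | E 53-57 | F 57-60 | G 60-66 |
Completion: A=8  B=7  C=48  D=53  E=57  F=60  G=66
Turnaround (C−A): A=8  B=5  C=41  D=45  E=47  F=48  G=52
Waiting times: A=3, B=2, C=29, D=36, E=35, F=37, G=38
Average waiting = (3+2+29+36+35+37+38) / 7 = 180/7 = 25.71

25.71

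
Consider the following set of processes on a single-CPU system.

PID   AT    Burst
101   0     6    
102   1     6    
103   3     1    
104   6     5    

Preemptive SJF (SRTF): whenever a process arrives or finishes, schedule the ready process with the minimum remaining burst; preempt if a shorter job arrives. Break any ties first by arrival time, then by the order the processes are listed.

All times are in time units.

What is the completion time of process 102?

Schedule: | 101 0-3 | 103 3-4 | 101 4-7 | 104 7-12 | 102 12-18 |
Completion: 101=7  102=18  103=4  104=12
Turnaround (C−A): 101=7  102=17  103=1  104=6

18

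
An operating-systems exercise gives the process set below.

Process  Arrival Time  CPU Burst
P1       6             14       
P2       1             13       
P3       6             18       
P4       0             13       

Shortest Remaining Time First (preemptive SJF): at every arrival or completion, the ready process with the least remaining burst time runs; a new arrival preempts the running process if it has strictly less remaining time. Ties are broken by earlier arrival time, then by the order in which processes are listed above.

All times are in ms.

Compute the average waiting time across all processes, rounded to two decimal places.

16.50

Timeline: | P4 0-13 | P2 13-26 | P1 26-40 | P3 40-58 |
Completion: P1=40  P2=26  P3=58  P4=13
Waiting times: P1=20, P2=12, P3=34, P4=0
Average waiting = (20+12+34+0) / 4 = 66/4 = 16.50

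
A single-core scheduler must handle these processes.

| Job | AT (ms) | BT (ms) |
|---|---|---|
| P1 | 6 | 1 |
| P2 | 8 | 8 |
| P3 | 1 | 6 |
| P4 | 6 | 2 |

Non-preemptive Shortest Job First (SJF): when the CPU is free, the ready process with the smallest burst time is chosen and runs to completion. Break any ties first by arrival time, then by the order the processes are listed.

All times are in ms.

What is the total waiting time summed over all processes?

Schedule: | idle 0-1 | P3 1-7 | P1 7-8 | P4 8-10 | P2 10-18 |
Completion: P1=8  P2=18  P3=7  P4=10
Turnaround (C−A): P1=2  P2=10  P3=6  P4=4
Waiting = turnaround − burst: P1=1, P2=2, P3=0, P4=2
Total waiting = 1 + 2 + 0 + 2 = 5

5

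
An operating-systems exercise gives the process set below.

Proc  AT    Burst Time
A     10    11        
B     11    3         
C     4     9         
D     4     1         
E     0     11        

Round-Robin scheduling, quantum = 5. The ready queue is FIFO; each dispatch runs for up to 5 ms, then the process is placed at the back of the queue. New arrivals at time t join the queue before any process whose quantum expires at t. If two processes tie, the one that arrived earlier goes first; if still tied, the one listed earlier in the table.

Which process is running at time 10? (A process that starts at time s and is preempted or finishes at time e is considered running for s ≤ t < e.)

D

Schedule: | E 0-5 | C 5-10 | D 10-11 | E 11-16 | A 16-21 | C 21-25 | B 25-28 | E 28-29 | A 29-35 |
Completion: A=35  B=28  C=25  D=11  E=29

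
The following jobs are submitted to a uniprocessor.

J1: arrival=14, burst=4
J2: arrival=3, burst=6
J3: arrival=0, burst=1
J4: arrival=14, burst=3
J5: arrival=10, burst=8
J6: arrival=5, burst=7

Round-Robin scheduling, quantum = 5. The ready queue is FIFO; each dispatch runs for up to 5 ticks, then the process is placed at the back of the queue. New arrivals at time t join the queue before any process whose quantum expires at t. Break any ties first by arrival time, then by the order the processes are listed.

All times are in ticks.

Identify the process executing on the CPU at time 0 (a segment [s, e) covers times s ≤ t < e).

Timeline: | J3 0-1 | idle 1-3 | J2 3-8 | J6 8-13 | J2 13-14 | J5 14-19 | J6 19-21 | J1 21-25 | J4 25-28 | J5 28-31 |
Completion: J1=25  J2=14  J3=1  J4=28  J5=31  J6=21
Turnaround (C−A): J1=11  J2=11  J3=1  J4=14  J5=21  J6=16

J3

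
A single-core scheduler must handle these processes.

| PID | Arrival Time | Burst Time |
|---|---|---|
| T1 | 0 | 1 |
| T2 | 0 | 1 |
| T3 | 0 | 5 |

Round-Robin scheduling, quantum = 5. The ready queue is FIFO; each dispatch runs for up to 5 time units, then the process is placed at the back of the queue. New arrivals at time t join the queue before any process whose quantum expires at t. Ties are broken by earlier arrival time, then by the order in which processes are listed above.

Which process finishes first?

T1

Timeline: | T1 0-1 | T2 1-2 | T3 2-7 |
Completion: T1=1  T2=2  T3=7
Turnaround (C−A): T1=1  T2=2  T3=7
Finish order: T1 → T2 → T3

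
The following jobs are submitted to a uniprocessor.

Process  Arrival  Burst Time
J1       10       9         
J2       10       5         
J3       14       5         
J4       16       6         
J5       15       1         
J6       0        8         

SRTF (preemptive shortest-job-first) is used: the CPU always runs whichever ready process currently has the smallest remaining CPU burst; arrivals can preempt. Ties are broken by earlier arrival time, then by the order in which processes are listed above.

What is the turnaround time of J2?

Schedule: | J6 0-8 | idle 8-10 | J2 10-15 | J5 15-16 | J3 16-21 | J4 21-27 | J1 27-36 |
Completion: J1=36  J2=15  J3=21  J4=27  J5=16  J6=8
Turnaround (C−A): J1=26  J2=5  J3=7  J4=11  J5=1  J6=8
Turnaround(J2) = completion − arrival = 15 − 10 = 5

5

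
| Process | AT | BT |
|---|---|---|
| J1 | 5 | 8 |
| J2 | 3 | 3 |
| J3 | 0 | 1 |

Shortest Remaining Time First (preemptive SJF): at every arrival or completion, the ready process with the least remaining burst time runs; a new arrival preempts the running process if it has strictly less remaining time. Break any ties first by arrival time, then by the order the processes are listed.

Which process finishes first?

Timeline: | J3 0-1 | idle 1-3 | J2 3-6 | J1 6-14 |
Completion: J1=14  J2=6  J3=1
Finish order: J3 → J2 → J1

J3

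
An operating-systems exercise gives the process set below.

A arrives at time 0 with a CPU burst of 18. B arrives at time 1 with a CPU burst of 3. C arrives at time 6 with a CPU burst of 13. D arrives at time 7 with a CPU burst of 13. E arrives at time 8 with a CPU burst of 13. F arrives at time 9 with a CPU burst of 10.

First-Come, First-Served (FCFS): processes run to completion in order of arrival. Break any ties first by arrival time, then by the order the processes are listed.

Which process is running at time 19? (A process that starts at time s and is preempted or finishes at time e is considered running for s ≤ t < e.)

Timeline: | A 0-18 | B 18-21 | C 21-34 | D 34-47 | E 47-60 | F 60-70 |
Completion: A=18  B=21  C=34  D=47  E=60  F=70

B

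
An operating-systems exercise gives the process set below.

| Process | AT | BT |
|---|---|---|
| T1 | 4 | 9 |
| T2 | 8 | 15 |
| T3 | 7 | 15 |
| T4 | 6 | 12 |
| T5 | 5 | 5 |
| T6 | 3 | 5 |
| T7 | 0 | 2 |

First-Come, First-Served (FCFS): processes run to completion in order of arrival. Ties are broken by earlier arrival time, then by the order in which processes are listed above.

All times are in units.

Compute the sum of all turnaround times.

163

Schedule: | T7 0-2 | idle 2-3 | T6 3-8 | T1 8-17 | T5 17-22 | T4 22-34 | T3 34-49 | T2 49-64 |
Completion: T1=17  T2=64  T3=49  T4=34  T5=22  T6=8  T7=2
Turnaround = completion − arrival: T1=13, T2=56, T3=42, T4=28, T5=17, T6=5, T7=2
Total turnaround = 13 + 56 + 42 + 28 + 17 + 5 + 2 = 163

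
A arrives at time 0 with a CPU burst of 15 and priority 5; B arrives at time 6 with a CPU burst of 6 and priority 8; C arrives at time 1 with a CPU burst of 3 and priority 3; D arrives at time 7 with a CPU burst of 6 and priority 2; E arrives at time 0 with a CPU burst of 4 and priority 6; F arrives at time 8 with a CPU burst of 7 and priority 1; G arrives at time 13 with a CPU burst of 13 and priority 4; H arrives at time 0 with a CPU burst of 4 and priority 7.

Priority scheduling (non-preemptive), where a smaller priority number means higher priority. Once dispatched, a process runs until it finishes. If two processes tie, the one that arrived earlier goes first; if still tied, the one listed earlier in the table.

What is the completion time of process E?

Gantt: | A 0-15 | F 15-22 | D 22-28 | C 28-31 | G 31-44 | E 44-48 | H 48-52 | B 52-58 |
Completion: A=15  B=58  C=31  D=28  E=48  F=22  G=44  H=52
Turnaround (C−A): A=15  B=52  C=30  D=21  E=48  F=14  G=31  H=52

48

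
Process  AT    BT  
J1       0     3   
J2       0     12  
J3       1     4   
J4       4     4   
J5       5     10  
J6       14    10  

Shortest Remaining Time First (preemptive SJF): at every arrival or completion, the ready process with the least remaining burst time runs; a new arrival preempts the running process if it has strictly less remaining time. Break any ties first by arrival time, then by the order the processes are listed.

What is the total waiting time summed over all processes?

49

Schedule: | J1 0-3 | J3 3-7 | J4 7-11 | J5 11-21 | J6 21-31 | J2 31-43 |
Completion: J1=3  J2=43  J3=7  J4=11  J5=21  J6=31
Turnaround (C−A): J1=3  J2=43  J3=6  J4=7  J5=16  J6=17
Waiting = turnaround − burst: J1=0, J2=31, J3=2, J4=3, J5=6, J6=7
Total waiting = 0 + 31 + 2 + 3 + 6 + 7 = 49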